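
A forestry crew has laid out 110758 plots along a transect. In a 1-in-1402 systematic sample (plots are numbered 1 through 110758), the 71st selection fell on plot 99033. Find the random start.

k = 1402
r = 99033 − (71−1)×1402 = 99033 − 98140 = 893

893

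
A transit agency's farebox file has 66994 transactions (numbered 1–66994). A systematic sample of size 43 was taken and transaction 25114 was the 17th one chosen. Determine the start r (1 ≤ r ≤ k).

186

k = 66994/43 = 1558
r = 25114 − (17−1)×1558 = 25114 − 24928 = 186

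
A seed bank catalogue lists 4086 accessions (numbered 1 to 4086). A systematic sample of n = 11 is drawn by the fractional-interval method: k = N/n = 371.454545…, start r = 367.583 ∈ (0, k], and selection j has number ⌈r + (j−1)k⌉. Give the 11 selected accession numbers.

368, 740, 1111, 1482, 1854, 2225, 2597, 2968, 3340, 3711, 4083

j=1: r + 0k = 367.583 → ⌈·⌉ = 368
j=2: r + 1k = 739.037545… → ⌈·⌉ = 740
j=3: r + 2k = 1110.492090… → ⌈·⌉ = 1111
j=4: r + 3k = 1481.946636… → ⌈·⌉ = 1482
j=5: r + 4k = 1853.401181… → ⌈·⌉ = 1854
j=6: r + 5k = 2224.855727… → ⌈·⌉ = 2225
j=7: r + 6k = 2596.310272… → ⌈·⌉ = 2597
j=8: r + 7k = 2967.764818… → ⌈·⌉ = 2968
j=9: r + 8k = 3339.219363… → ⌈·⌉ = 3340
j=10: r + 9k = 3710.673909… → ⌈·⌉ = 3711
j=11: r + 10k = 4082.128454… → ⌈·⌉ = 4083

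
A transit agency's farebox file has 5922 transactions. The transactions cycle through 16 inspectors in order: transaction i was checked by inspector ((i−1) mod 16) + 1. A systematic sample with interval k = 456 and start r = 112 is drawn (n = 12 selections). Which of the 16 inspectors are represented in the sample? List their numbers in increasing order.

8, 16

Consecutive selections differ by k = 456, so their inspector numbers differ by 456 mod 16 = 8.
gcd(456, 16) = 8, so the sample visits 16/8 = 2 distinct residues mod 16.
Start 112 is inspector 16; the inspectors hit are 8, 16.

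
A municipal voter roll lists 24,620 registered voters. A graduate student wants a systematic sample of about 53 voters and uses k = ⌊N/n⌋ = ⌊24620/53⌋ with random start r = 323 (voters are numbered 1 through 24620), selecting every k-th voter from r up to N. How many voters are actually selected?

53

k = ⌊24620/53⌋ = 464
Achieved size = ⌊(24620 − 323)/464⌋ + 1 = ⌊24297/464⌋ + 1 = 52 + 1 = 53
(last selection: 323 + 52×464 = 24451 ≤ 24620; next would be 24915 > 24620)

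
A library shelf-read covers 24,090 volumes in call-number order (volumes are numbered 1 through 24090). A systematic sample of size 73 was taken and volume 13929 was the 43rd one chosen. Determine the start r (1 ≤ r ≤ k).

69

k = 24090/73 = 330
r = 13929 − (43−1)×330 = 13929 − 13860 = 69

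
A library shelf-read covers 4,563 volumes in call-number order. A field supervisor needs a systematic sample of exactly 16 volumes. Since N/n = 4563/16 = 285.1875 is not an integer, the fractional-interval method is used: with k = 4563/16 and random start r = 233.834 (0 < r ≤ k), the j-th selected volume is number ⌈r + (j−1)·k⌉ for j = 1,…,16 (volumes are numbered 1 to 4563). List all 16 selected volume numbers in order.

j=1: r + 0k = 233.834 → ⌈·⌉ = 234
j=2: r + 1k = 519.0215 → ⌈·⌉ = 520
j=3: r + 2k = 804.209 → ⌈·⌉ = 805
j=4: r + 3k = 1089.3965 → ⌈·⌉ = 1090
j=5: r + 4k = 1374.584 → ⌈·⌉ = 1375
j=6: r + 5k = 1659.7715 → ⌈·⌉ = 1660
j=7: r + 6k = 1944.959 → ⌈·⌉ = 1945
j=8: r + 7k = 2230.1465 → ⌈·⌉ = 2231
j=9: r + 8k = 2515.334 → ⌈·⌉ = 2516
j=10: r + 9k = 2800.5215 → ⌈·⌉ = 2801
j=11: r + 10k = 3085.709 → ⌈·⌉ = 3086
j=12: r + 11k = 3370.8965 → ⌈·⌉ = 3371
j=13: r + 12k = 3656.084 → ⌈·⌉ = 3657
j=14: r + 13k = 3941.2715 → ⌈·⌉ = 3942
j=15: r + 14k = 4226.459 → ⌈·⌉ = 4227
j=16: r + 15k = 4511.6465 → ⌈·⌉ = 4512

234, 520, 805, 1090, 1375, 1660, 1945, 2231, 2516, 2801, 3086, 3371, 3657, 3942, 4227, 4512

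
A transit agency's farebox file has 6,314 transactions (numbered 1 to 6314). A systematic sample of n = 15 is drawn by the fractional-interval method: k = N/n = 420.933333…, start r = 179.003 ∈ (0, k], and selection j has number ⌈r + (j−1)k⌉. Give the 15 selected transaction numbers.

j=1: r + 0k = 179.003 → ⌈·⌉ = 180
j=2: r + 1k = 599.936333… → ⌈·⌉ = 600
j=3: r + 2k = 1020.869666… → ⌈·⌉ = 1021
j=4: r + 3k = 1441.803 → ⌈·⌉ = 1442
j=5: r + 4k = 1862.736333… → ⌈·⌉ = 1863
j=6: r + 5k = 2283.669666… → ⌈·⌉ = 2284
j=7: r + 6k = 2704.603 → ⌈·⌉ = 2705
j=8: r + 7k = 3125.536333… → ⌈·⌉ = 3126
j=9: r + 8k = 3546.469666… → ⌈·⌉ = 3547
j=10: r + 9k = 3967.403 → ⌈·⌉ = 3968
j=11: r + 10k = 4388.336333… → ⌈·⌉ = 4389
j=12: r + 11k = 4809.269666… → ⌈·⌉ = 4810
j=13: r + 12k = 5230.203 → ⌈·⌉ = 5231
j=14: r + 13k = 5651.136333… → ⌈·⌉ = 5652
j=15: r + 14k = 6072.069666… → ⌈·⌉ = 6073

180, 600, 1021, 1442, 1863, 2284, 2705, 3126, 3547, 3968, 4389, 4810, 5231, 5652, 6073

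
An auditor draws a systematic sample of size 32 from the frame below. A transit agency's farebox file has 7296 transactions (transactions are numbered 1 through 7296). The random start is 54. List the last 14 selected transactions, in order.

k = N/n = 7296/32 = 228
19th selection = 54 + 18×228 = 4158
20th: 4158 + 228 = 4386
21st: 4386 + 228 = 4614
22nd: 4614 + 228 = 4842
23rd: 4842 + 228 = 5070
24th: 5070 + 228 = 5298
25th: 5298 + 228 = 5526
26th: 5526 + 228 = 5754
27th: 5754 + 228 = 5982
28th: 5982 + 228 = 6210
29th: 6210 + 228 = 6438
30th: 6438 + 228 = 6666
31st: 6666 + 228 = 6894
32nd: 6894 + 228 = 7122

4158, 4386, 4614, 4842, 5070, 5298, 5526, 5754, 5982, 6210, 6438, 6666, 6894, 7122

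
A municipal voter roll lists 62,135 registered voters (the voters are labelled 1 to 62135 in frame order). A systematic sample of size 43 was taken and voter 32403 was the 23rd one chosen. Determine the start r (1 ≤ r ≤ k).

613

k = 62135/43 = 1445
r = 32403 − (23−1)×1445 = 32403 − 31790 = 613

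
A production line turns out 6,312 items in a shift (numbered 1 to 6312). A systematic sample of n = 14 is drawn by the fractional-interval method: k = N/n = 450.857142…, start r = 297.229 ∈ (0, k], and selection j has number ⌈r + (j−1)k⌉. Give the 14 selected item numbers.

j=1: r + 0k = 297.229 → ⌈·⌉ = 298
j=2: r + 1k = 748.086142… → ⌈·⌉ = 749
j=3: r + 2k = 1198.943285… → ⌈·⌉ = 1199
j=4: r + 3k = 1649.800428… → ⌈·⌉ = 1650
j=5: r + 4k = 2100.657571… → ⌈·⌉ = 2101
j=6: r + 5k = 2551.514714… → ⌈·⌉ = 2552
j=7: r + 6k = 3002.371857… → ⌈·⌉ = 3003
j=8: r + 7k = 3453.229 → ⌈·⌉ = 3454
j=9: r + 8k = 3904.086142… → ⌈·⌉ = 3905
j=10: r + 9k = 4354.943285… → ⌈·⌉ = 4355
j=11: r + 10k = 4805.800428… → ⌈·⌉ = 4806
j=12: r + 11k = 5256.657571… → ⌈·⌉ = 5257
j=13: r + 12k = 5707.514714… → ⌈·⌉ = 5708
j=14: r + 13k = 6158.371857… → ⌈·⌉ = 6159

298, 749, 1199, 1650, 2101, 2552, 3003, 3454, 3905, 4355, 4806, 5257, 5708, 6159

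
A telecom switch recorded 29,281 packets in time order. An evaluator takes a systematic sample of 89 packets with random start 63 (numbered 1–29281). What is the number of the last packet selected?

29015

k = 29281/89 = 329
89th selection = r + (89−1)·k = 63 + 88×329 = 63 + 28952 = 29015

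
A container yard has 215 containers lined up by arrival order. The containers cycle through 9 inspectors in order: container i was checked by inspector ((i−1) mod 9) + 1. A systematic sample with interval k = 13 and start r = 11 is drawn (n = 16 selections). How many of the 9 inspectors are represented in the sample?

9

Consecutive selections differ by k = 13, so their inspector numbers differ by 13 mod 9 = 4.
gcd(13, 9) = 1, so the sample visits 9/1 = 9 distinct residues mod 9.
Start 11 is inspector 2; the inspectors hit are 1, 2, 3, 4, 5, 6, 7, 8, 9.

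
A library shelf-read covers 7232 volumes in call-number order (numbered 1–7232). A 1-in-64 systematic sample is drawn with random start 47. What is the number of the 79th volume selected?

k = 64
79th selection = r + (79−1)·k = 47 + 78×64 = 47 + 4992 = 5039

5039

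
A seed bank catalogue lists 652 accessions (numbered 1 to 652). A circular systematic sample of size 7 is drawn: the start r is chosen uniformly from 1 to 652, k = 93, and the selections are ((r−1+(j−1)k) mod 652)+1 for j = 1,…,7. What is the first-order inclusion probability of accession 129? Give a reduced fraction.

7/652

For each position j, as r ranges over 1…652 the j-th selection hits every accession exactly once, so accession 129 is selected for exactly 7 of the 652 starts.
Inclusion probability = 7/652.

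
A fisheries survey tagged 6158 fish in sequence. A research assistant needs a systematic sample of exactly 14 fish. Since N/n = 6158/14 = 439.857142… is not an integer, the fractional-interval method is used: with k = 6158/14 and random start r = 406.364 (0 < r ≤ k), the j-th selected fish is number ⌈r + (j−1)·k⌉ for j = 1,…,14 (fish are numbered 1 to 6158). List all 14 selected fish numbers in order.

j=1: r + 0k = 406.364 → ⌈·⌉ = 407
j=2: r + 1k = 846.221142… → ⌈·⌉ = 847
j=3: r + 2k = 1286.078285… → ⌈·⌉ = 1287
j=4: r + 3k = 1725.935428… → ⌈·⌉ = 1726
j=5: r + 4k = 2165.792571… → ⌈·⌉ = 2166
j=6: r + 5k = 2605.649714… → ⌈·⌉ = 2606
j=7: r + 6k = 3045.506857… → ⌈·⌉ = 3046
j=8: r + 7k = 3485.364 → ⌈·⌉ = 3486
j=9: r + 8k = 3925.221142… → ⌈·⌉ = 3926
j=10: r + 9k = 4365.078285… → ⌈·⌉ = 4366
j=11: r + 10k = 4804.935428… → ⌈·⌉ = 4805
j=12: r + 11k = 5244.792571… → ⌈·⌉ = 5245
j=13: r + 12k = 5684.649714… → ⌈·⌉ = 5685
j=14: r + 13k = 6124.506857… → ⌈·⌉ = 6125

407, 847, 1287, 1726, 2166, 2606, 3046, 3486, 3926, 4366, 4805, 5245, 5685, 6125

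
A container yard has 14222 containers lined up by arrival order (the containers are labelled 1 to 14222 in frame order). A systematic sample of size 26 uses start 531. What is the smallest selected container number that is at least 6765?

7095

k = 14222/26 = 547
Steps past start: ⌈(6765 − 531)/547⌉ = ⌈6234/547⌉ = 12
Selected container: 531 + 12×547 = 7095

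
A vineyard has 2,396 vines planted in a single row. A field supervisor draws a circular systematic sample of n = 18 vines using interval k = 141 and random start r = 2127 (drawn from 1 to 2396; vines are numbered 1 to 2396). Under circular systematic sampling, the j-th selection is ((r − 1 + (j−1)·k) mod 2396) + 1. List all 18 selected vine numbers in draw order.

Selection 1: 2127
Selection 2: 2127 + 141 = 2268
Selection 3: 2268 + 141 = 2409 → 2409 − 2396 = 13
Selection 4: 13 + 141 = 154
Selection 5: 154 + 141 = 295
Selection 6: 295 + 141 = 436
Selection 7: 436 + 141 = 577
Selection 8: 577 + 141 = 718
Selection 9: 718 + 141 = 859
Selection 10: 859 + 141 = 1000
Selection 11: 1000 + 141 = 1141
Selection 12: 1141 + 141 = 1282
Selection 13: 1282 + 141 = 1423
Selection 14: 1423 + 141 = 1564
Selection 15: 1564 + 141 = 1705
Selection 16: 1705 + 141 = 1846
Selection 17: 1846 + 141 = 1987
Selection 18: 1987 + 141 = 2128

2127, 2268, 13, 154, 295, 436, 577, 718, 859, 1000, 1141, 1282, 1423, 1564, 1705, 1846, 1987, 2128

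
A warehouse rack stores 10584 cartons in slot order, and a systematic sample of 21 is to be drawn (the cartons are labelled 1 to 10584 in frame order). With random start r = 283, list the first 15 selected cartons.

283, 787, 1291, 1795, 2299, 2803, 3307, 3811, 4315, 4819, 5323, 5827, 6331, 6835, 7339

k = N/n = 10584/21 = 504
carton 1: 283
carton 2: 283 + 504 = 787
carton 3: 787 + 504 = 1291
carton 4: 1291 + 504 = 1795
carton 5: 1795 + 504 = 2299
carton 6: 2299 + 504 = 2803
carton 7: 2803 + 504 = 3307
carton 8: 3307 + 504 = 3811
carton 9: 3811 + 504 = 4315
carton 10: 4315 + 504 = 4819
carton 11: 4819 + 504 = 5323
carton 12: 5323 + 504 = 5827
carton 13: 5827 + 504 = 6331
carton 14: 6331 + 504 = 6835
carton 15: 6835 + 504 = 7339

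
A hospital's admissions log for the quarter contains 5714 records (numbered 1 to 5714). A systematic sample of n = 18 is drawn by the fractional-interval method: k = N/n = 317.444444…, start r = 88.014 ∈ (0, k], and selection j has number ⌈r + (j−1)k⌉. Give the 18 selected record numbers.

j=1: r + 0k = 88.014 → ⌈·⌉ = 89
j=2: r + 1k = 405.458444… → ⌈·⌉ = 406
j=3: r + 2k = 722.902888… → ⌈·⌉ = 723
j=4: r + 3k = 1040.347333… → ⌈·⌉ = 1041
j=5: r + 4k = 1357.791777… → ⌈·⌉ = 1358
j=6: r + 5k = 1675.236222… → ⌈·⌉ = 1676
j=7: r + 6k = 1992.680666… → ⌈·⌉ = 1993
j=8: r + 7k = 2310.125111… → ⌈·⌉ = 2311
j=9: r + 8k = 2627.569555… → ⌈·⌉ = 2628
j=10: r + 9k = 2945.014 → ⌈·⌉ = 2946
j=11: r + 10k = 3262.458444… → ⌈·⌉ = 3263
j=12: r + 11k = 3579.902888… → ⌈·⌉ = 3580
j=13: r + 12k = 3897.347333… → ⌈·⌉ = 3898
j=14: r + 13k = 4214.791777… → ⌈·⌉ = 4215
j=15: r + 14k = 4532.236222… → ⌈·⌉ = 4533
j=16: r + 15k = 4849.680666… → ⌈·⌉ = 4850
j=17: r + 16k = 5167.125111… → ⌈·⌉ = 5168
j=18: r + 17k = 5484.569555… → ⌈·⌉ = 5485

89, 406, 723, 1041, 1358, 1676, 1993, 2311, 2628, 2946, 3263, 3580, 3898, 4215, 4533, 4850, 5168, 5485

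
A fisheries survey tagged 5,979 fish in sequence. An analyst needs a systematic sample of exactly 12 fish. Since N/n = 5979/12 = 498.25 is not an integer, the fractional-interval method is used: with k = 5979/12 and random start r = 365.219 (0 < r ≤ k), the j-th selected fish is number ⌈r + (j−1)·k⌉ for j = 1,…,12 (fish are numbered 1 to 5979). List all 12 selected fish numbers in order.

366, 864, 1362, 1860, 2359, 2857, 3355, 3853, 4352, 4850, 5348, 5846

j=1: r + 0k = 365.219 → ⌈·⌉ = 366
j=2: r + 1k = 863.469 → ⌈·⌉ = 864
j=3: r + 2k = 1361.719 → ⌈·⌉ = 1362
j=4: r + 3k = 1859.969 → ⌈·⌉ = 1860
j=5: r + 4k = 2358.219 → ⌈·⌉ = 2359
j=6: r + 5k = 2856.469 → ⌈·⌉ = 2857
j=7: r + 6k = 3354.719 → ⌈·⌉ = 3355
j=8: r + 7k = 3852.969 → ⌈·⌉ = 3853
j=9: r + 8k = 4351.219 → ⌈·⌉ = 4352
j=10: r + 9k = 4849.469 → ⌈·⌉ = 4850
j=11: r + 10k = 5347.719 → ⌈·⌉ = 5348
j=12: r + 11k = 5845.969 → ⌈·⌉ = 5846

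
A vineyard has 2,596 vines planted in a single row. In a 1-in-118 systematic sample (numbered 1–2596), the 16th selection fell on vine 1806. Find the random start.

36

k = 118
r = 1806 − (16−1)×118 = 1806 − 1770 = 36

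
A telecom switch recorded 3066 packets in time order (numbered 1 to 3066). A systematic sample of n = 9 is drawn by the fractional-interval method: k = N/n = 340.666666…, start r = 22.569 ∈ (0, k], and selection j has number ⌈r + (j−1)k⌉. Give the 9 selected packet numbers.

23, 364, 704, 1045, 1386, 1726, 2067, 2408, 2748

j=1: r + 0k = 22.569 → ⌈·⌉ = 23
j=2: r + 1k = 363.235666… → ⌈·⌉ = 364
j=3: r + 2k = 703.902333… → ⌈·⌉ = 704
j=4: r + 3k = 1044.569 → ⌈·⌉ = 1045
j=5: r + 4k = 1385.235666… → ⌈·⌉ = 1386
j=6: r + 5k = 1725.902333… → ⌈·⌉ = 1726
j=7: r + 6k = 2066.569 → ⌈·⌉ = 2067
j=8: r + 7k = 2407.235666… → ⌈·⌉ = 2408
j=9: r + 8k = 2747.902333… → ⌈·⌉ = 2748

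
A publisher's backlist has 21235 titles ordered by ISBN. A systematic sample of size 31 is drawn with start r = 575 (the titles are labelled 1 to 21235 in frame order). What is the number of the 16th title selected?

k = 21235/31 = 685
16th selection = r + (16−1)·k = 575 + 15×685 = 575 + 10275 = 10850

10850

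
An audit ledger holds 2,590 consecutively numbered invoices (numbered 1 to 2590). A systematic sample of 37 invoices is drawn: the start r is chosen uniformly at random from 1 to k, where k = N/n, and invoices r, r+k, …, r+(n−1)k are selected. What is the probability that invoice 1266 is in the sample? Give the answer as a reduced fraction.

1/70

k = 2590/37 = 70.
Invoice 1266 is selected iff r ≡ 1266 (mod 70); exactly one such r in {1,…,70}.
Inclusion probability = 1/70.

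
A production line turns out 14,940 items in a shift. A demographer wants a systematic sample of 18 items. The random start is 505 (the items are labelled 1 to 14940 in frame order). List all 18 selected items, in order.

k = N/n = 14940/18 = 830
item 1: 505
item 2: 505 + 830 = 1335
item 3: 1335 + 830 = 2165
item 4: 2165 + 830 = 2995
item 5: 2995 + 830 = 3825
item 6: 3825 + 830 = 4655
item 7: 4655 + 830 = 5485
item 8: 5485 + 830 = 6315
item 9: 6315 + 830 = 7145
item 10: 7145 + 830 = 7975
item 11: 7975 + 830 = 8805
item 12: 8805 + 830 = 9635
item 13: 9635 + 830 = 10465
item 14: 10465 + 830 = 11295
item 15: 11295 + 830 = 12125
item 16: 12125 + 830 = 12955
item 17: 12955 + 830 = 13785
item 18: 13785 + 830 = 14615

505, 1335, 2165, 2995, 3825, 4655, 5485, 6315, 7145, 7975, 8805, 9635, 10465, 11295, 12125, 12955, 13785, 14615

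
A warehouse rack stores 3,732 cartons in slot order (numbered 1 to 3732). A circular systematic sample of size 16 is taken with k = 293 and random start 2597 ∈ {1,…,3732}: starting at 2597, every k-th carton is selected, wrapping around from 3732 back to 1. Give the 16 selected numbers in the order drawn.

Selection 1: 2597
Selection 2: 2597 + 293 = 2890
Selection 3: 2890 + 293 = 3183
Selection 4: 3183 + 293 = 3476
Selection 5: 3476 + 293 = 3769 → 3769 − 3732 = 37
Selection 6: 37 + 293 = 330
Selection 7: 330 + 293 = 623
Selection 8: 623 + 293 = 916
Selection 9: 916 + 293 = 1209
Selection 10: 1209 + 293 = 1502
Selection 11: 1502 + 293 = 1795
Selection 12: 1795 + 293 = 2088
Selection 13: 2088 + 293 = 2381
Selection 14: 2381 + 293 = 2674
Selection 15: 2674 + 293 = 2967
Selection 16: 2967 + 293 = 3260

2597, 2890, 3183, 3476, 37, 330, 623, 916, 1209, 1502, 1795, 2088, 2381, 2674, 2967, 3260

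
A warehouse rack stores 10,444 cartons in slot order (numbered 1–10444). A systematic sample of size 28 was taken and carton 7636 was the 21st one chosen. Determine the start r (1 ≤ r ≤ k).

k = 10444/28 = 373
r = 7636 − (21−1)×373 = 7636 − 7460 = 176

176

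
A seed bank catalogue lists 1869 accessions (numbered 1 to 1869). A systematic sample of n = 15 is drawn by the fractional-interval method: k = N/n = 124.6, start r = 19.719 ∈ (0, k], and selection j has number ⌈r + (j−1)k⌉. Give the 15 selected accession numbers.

j=1: r + 0k = 19.719 → ⌈·⌉ = 20
j=2: r + 1k = 144.319 → ⌈·⌉ = 145
j=3: r + 2k = 268.919 → ⌈·⌉ = 269
j=4: r + 3k = 393.519 → ⌈·⌉ = 394
j=5: r + 4k = 518.119 → ⌈·⌉ = 519
j=6: r + 5k = 642.719 → ⌈·⌉ = 643
j=7: r + 6k = 767.319 → ⌈·⌉ = 768
j=8: r + 7k = 891.919 → ⌈·⌉ = 892
j=9: r + 8k = 1016.519 → ⌈·⌉ = 1017
j=10: r + 9k = 1141.119 → ⌈·⌉ = 1142
j=11: r + 10k = 1265.719 → ⌈·⌉ = 1266
j=12: r + 11k = 1390.319 → ⌈·⌉ = 1391
j=13: r + 12k = 1514.919 → ⌈·⌉ = 1515
j=14: r + 13k = 1639.519 → ⌈·⌉ = 1640
j=15: r + 14k = 1764.119 → ⌈·⌉ = 1765

20, 145, 269, 394, 519, 643, 768, 892, 1017, 1142, 1266, 1391, 1515, 1640, 1765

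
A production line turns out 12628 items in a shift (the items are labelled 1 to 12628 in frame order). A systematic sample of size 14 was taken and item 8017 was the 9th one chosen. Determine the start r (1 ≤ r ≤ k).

801

k = 12628/14 = 902
r = 8017 − (9−1)×902 = 8017 − 7216 = 801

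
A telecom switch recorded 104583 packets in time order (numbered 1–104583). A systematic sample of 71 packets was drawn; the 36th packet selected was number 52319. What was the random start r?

764

k = 104583/71 = 1473
r = 52319 − (36−1)×1473 = 52319 − 51555 = 764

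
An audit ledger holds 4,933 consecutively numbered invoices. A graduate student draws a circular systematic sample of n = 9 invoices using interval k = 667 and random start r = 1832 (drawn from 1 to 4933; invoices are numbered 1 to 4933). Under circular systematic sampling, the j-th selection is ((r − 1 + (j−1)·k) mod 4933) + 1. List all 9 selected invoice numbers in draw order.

Selection 1: 1832
Selection 2: 1832 + 667 = 2499
Selection 3: 2499 + 667 = 3166
Selection 4: 3166 + 667 = 3833
Selection 5: 3833 + 667 = 4500
Selection 6: 4500 + 667 = 5167 → 5167 − 4933 = 234
Selection 7: 234 + 667 = 901
Selection 8: 901 + 667 = 1568
Selection 9: 1568 + 667 = 2235

1832, 2499, 3166, 3833, 4500, 234, 901, 1568, 2235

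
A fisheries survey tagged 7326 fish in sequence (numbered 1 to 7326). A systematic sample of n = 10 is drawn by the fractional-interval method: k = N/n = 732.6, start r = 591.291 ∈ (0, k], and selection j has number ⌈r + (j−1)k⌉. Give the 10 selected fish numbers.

592, 1324, 2057, 2790, 3522, 4255, 4987, 5720, 6453, 7185

j=1: r + 0k = 591.291 → ⌈·⌉ = 592
j=2: r + 1k = 1323.891 → ⌈·⌉ = 1324
j=3: r + 2k = 2056.491 → ⌈·⌉ = 2057
j=4: r + 3k = 2789.091 → ⌈·⌉ = 2790
j=5: r + 4k = 3521.691 → ⌈·⌉ = 3522
j=6: r + 5k = 4254.291 → ⌈·⌉ = 4255
j=7: r + 6k = 4986.891 → ⌈·⌉ = 4987
j=8: r + 7k = 5719.491 → ⌈·⌉ = 5720
j=9: r + 8k = 6452.091 → ⌈·⌉ = 6453
j=10: r + 9k = 7184.691 → ⌈·⌉ = 7185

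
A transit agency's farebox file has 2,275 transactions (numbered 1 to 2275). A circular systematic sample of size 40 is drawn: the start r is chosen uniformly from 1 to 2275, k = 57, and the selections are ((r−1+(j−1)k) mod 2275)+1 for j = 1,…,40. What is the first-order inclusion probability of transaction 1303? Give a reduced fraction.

8/455

For each position j, as r ranges over 1…2275 the j-th selection hits every transaction exactly once, so transaction 1303 is selected for exactly 40 of the 2275 starts.
Inclusion probability = 40/2275 = 8/455.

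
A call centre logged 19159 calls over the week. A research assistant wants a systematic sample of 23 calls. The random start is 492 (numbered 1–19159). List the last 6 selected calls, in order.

k = N/n = 19159/23 = 833
18th selection = 492 + 17×833 = 14653
19th: 14653 + 833 = 15486
20th: 15486 + 833 = 16319
21st: 16319 + 833 = 17152
22nd: 17152 + 833 = 17985
23rd: 17985 + 833 = 18818

14653, 15486, 16319, 17152, 17985, 18818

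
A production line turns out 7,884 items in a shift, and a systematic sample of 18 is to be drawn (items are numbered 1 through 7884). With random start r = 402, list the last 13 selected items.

k = N/n = 7884/18 = 438
6th selection = 402 + 5×438 = 2592
7th: 2592 + 438 = 3030
8th: 3030 + 438 = 3468
9th: 3468 + 438 = 3906
10th: 3906 + 438 = 4344
11th: 4344 + 438 = 4782
12th: 4782 + 438 = 5220
13th: 5220 + 438 = 5658
14th: 5658 + 438 = 6096
15th: 6096 + 438 = 6534
16th: 6534 + 438 = 6972
17th: 6972 + 438 = 7410
18th: 7410 + 438 = 7848

2592, 3030, 3468, 3906, 4344, 4782, 5220, 5658, 6096, 6534, 6972, 7410, 7848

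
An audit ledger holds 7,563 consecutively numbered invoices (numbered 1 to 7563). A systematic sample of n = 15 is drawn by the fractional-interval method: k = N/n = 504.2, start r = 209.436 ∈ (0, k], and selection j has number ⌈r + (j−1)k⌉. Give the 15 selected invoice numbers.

j=1: r + 0k = 209.436 → ⌈·⌉ = 210
j=2: r + 1k = 713.636 → ⌈·⌉ = 714
j=3: r + 2k = 1217.836 → ⌈·⌉ = 1218
j=4: r + 3k = 1722.036 → ⌈·⌉ = 1723
j=5: r + 4k = 2226.236 → ⌈·⌉ = 2227
j=6: r + 5k = 2730.436 → ⌈·⌉ = 2731
j=7: r + 6k = 3234.636 → ⌈·⌉ = 3235
j=8: r + 7k = 3738.836 → ⌈·⌉ = 3739
j=9: r + 8k = 4243.036 → ⌈·⌉ = 4244
j=10: r + 9k = 4747.236 → ⌈·⌉ = 4748
j=11: r + 10k = 5251.436 → ⌈·⌉ = 5252
j=12: r + 11k = 5755.636 → ⌈·⌉ = 5756
j=13: r + 12k = 6259.836 → ⌈·⌉ = 6260
j=14: r + 13k = 6764.036 → ⌈·⌉ = 6765
j=15: r + 14k = 7268.236 → ⌈·⌉ = 7269

210, 714, 1218, 1723, 2227, 2731, 3235, 3739, 4244, 4748, 5252, 5756, 6260, 6765, 7269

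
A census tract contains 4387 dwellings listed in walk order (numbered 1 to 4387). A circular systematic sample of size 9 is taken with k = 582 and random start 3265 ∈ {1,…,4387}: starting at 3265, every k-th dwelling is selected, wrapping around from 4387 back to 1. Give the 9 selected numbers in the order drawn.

Selection 1: 3265
Selection 2: 3265 + 582 = 3847
Selection 3: 3847 + 582 = 4429 → 4429 − 4387 = 42
Selection 4: 42 + 582 = 624
Selection 5: 624 + 582 = 1206
Selection 6: 1206 + 582 = 1788
Selection 7: 1788 + 582 = 2370
Selection 8: 2370 + 582 = 2952
Selection 9: 2952 + 582 = 3534

3265, 3847, 42, 624, 1206, 1788, 2370, 2952, 3534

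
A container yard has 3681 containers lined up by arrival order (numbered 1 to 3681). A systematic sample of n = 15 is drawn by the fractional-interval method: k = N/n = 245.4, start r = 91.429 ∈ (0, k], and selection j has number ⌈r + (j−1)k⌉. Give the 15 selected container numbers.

j=1: r + 0k = 91.429 → ⌈·⌉ = 92
j=2: r + 1k = 336.829 → ⌈·⌉ = 337
j=3: r + 2k = 582.229 → ⌈·⌉ = 583
j=4: r + 3k = 827.629 → ⌈·⌉ = 828
j=5: r + 4k = 1073.029 → ⌈·⌉ = 1074
j=6: r + 5k = 1318.429 → ⌈·⌉ = 1319
j=7: r + 6k = 1563.829 → ⌈·⌉ = 1564
j=8: r + 7k = 1809.229 → ⌈·⌉ = 1810
j=9: r + 8k = 2054.629 → ⌈·⌉ = 2055
j=10: r + 9k = 2300.029 → ⌈·⌉ = 2301
j=11: r + 10k = 2545.429 → ⌈·⌉ = 2546
j=12: r + 11k = 2790.829 → ⌈·⌉ = 2791
j=13: r + 12k = 3036.229 → ⌈·⌉ = 3037
j=14: r + 13k = 3281.629 → ⌈·⌉ = 3282
j=15: r + 14k = 3527.029 → ⌈·⌉ = 3528

92, 337, 583, 828, 1074, 1319, 1564, 1810, 2055, 2301, 2546, 2791, 3037, 3282, 3528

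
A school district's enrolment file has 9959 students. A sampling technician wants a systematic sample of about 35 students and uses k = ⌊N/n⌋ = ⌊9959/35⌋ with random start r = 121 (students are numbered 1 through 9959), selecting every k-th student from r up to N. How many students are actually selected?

k = ⌊9959/35⌋ = 284
Achieved size = ⌊(9959 − 121)/284⌋ + 1 = ⌊9838/284⌋ + 1 = 34 + 1 = 35
(last selection: 121 + 34×284 = 9777 ≤ 9959; next would be 10061 > 9959)

35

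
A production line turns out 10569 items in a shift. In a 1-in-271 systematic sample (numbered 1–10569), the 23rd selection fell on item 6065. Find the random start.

k = 271
r = 6065 − (23−1)×271 = 6065 − 5962 = 103

103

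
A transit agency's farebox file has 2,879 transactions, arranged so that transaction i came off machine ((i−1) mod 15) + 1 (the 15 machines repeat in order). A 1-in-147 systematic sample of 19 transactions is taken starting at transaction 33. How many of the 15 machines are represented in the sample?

Consecutive selections differ by k = 147, so their machine numbers differ by 147 mod 15 = 12.
gcd(147, 15) = 3, so the sample visits 15/3 = 5 distinct residues mod 15.
Start 33 is machine 3; the machines hit are 3, 6, 9, 12, 15.

5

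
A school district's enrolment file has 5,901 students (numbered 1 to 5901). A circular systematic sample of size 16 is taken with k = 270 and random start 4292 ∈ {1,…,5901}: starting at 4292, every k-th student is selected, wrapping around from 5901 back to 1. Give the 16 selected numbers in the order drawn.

4292, 4562, 4832, 5102, 5372, 5642, 11, 281, 551, 821, 1091, 1361, 1631, 1901, 2171, 2441

Selection 1: 4292
Selection 2: 4292 + 270 = 4562
Selection 3: 4562 + 270 = 4832
Selection 4: 4832 + 270 = 5102
Selection 5: 5102 + 270 = 5372
Selection 6: 5372 + 270 = 5642
Selection 7: 5642 + 270 = 5912 → 5912 − 5901 = 11
Selection 8: 11 + 270 = 281
Selection 9: 281 + 270 = 551
Selection 10: 551 + 270 = 821
Selection 11: 821 + 270 = 1091
Selection 12: 1091 + 270 = 1361
Selection 13: 1361 + 270 = 1631
Selection 14: 1631 + 270 = 1901
Selection 15: 1901 + 270 = 2171
Selection 16: 2171 + 270 = 2441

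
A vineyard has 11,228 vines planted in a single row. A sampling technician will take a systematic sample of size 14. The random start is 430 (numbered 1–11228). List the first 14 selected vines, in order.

k = N/n = 11228/14 = 802
vine 1: 430
vine 2: 430 + 802 = 1232
vine 3: 1232 + 802 = 2034
vine 4: 2034 + 802 = 2836
vine 5: 2836 + 802 = 3638
vine 6: 3638 + 802 = 4440
vine 7: 4440 + 802 = 5242
vine 8: 5242 + 802 = 6044
vine 9: 6044 + 802 = 6846
vine 10: 6846 + 802 = 7648
vine 11: 7648 + 802 = 8450
vine 12: 8450 + 802 = 9252
vine 13: 9252 + 802 = 10054
vine 14: 10054 + 802 = 10856

430, 1232, 2034, 2836, 3638, 4440, 5242, 6044, 6846, 7648, 8450, 9252, 10054, 10856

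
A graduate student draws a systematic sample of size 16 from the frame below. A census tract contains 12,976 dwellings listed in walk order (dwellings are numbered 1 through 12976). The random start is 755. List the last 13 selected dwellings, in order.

k = N/n = 12976/16 = 811
4th selection = 755 + 3×811 = 3188
5th: 3188 + 811 = 3999
6th: 3999 + 811 = 4810
7th: 4810 + 811 = 5621
8th: 5621 + 811 = 6432
9th: 6432 + 811 = 7243
10th: 7243 + 811 = 8054
11th: 8054 + 811 = 8865
12th: 8865 + 811 = 9676
13th: 9676 + 811 = 10487
14th: 10487 + 811 = 11298
15th: 11298 + 811 = 12109
16th: 12109 + 811 = 12920

3188, 3999, 4810, 5621, 6432, 7243, 8054, 8865, 9676, 10487, 11298, 12109, 12920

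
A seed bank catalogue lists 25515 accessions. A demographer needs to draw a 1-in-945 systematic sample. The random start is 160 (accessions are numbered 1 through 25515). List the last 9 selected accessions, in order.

19th selection = 160 + 18×945 = 17170
20th: 17170 + 945 = 18115
21st: 18115 + 945 = 19060
22nd: 19060 + 945 = 20005
23rd: 20005 + 945 = 20950
24th: 20950 + 945 = 21895
25th: 21895 + 945 = 22840
26th: 22840 + 945 = 23785
27th: 23785 + 945 = 24730

17170, 18115, 19060, 20005, 20950, 21895, 22840, 23785, 24730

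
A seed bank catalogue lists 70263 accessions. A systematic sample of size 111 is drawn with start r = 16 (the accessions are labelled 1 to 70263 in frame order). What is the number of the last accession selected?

69646

k = 70263/111 = 633
111th selection = r + (111−1)·k = 16 + 110×633 = 16 + 69630 = 69646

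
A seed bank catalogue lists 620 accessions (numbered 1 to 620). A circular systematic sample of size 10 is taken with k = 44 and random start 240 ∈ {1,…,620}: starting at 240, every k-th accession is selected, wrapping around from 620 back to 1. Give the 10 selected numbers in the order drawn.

240, 284, 328, 372, 416, 460, 504, 548, 592, 16

Selection 1: 240
Selection 2: 240 + 44 = 284
Selection 3: 284 + 44 = 328
Selection 4: 328 + 44 = 372
Selection 5: 372 + 44 = 416
Selection 6: 416 + 44 = 460
Selection 7: 460 + 44 = 504
Selection 8: 504 + 44 = 548
Selection 9: 548 + 44 = 592
Selection 10: 592 + 44 = 636 → 636 − 620 = 16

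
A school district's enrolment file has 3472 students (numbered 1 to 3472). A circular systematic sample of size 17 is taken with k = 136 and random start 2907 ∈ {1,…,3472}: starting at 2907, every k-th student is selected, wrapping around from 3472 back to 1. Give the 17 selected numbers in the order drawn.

2907, 3043, 3179, 3315, 3451, 115, 251, 387, 523, 659, 795, 931, 1067, 1203, 1339, 1475, 1611

Selection 1: 2907
Selection 2: 2907 + 136 = 3043
Selection 3: 3043 + 136 = 3179
Selection 4: 3179 + 136 = 3315
Selection 5: 3315 + 136 = 3451
Selection 6: 3451 + 136 = 3587 → 3587 − 3472 = 115
Selection 7: 115 + 136 = 251
Selection 8: 251 + 136 = 387
Selection 9: 387 + 136 = 523
Selection 10: 523 + 136 = 659
Selection 11: 659 + 136 = 795
Selection 12: 795 + 136 = 931
Selection 13: 931 + 136 = 1067
Selection 14: 1067 + 136 = 1203
Selection 15: 1203 + 136 = 1339
Selection 16: 1339 + 136 = 1475
Selection 17: 1475 + 136 = 1611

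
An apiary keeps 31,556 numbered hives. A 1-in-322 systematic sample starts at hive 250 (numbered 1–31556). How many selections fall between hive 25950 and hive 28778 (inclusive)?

k = 322
First selection ≥ 25950: 250 + ⌈(25950−250)/322⌉·322 = 250 + 80×322 = 26010
Last selection ≤ 28778: 250 + ⌊(28778−250)/322⌋·322 = 250 + 88×322 = 28586
Count = 88 − 80 + 1 = 9

9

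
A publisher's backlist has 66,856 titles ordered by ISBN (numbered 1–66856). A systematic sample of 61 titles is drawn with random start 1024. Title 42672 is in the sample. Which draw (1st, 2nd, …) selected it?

k = 66856/61 = 1096
position = (42672 − 1024)/1096 + 1 = 41648/1096 + 1 = 38 + 1 = 39

39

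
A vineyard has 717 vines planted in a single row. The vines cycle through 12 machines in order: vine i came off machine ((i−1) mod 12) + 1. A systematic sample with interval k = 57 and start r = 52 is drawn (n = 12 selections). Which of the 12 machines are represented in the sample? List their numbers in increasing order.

Consecutive selections differ by k = 57, so their machine numbers differ by 57 mod 12 = 9.
gcd(57, 12) = 3, so the sample visits 12/3 = 4 distinct residues mod 12.
Start 52 is machine 4; the machines hit are 1, 4, 7, 10.

1, 4, 7, 10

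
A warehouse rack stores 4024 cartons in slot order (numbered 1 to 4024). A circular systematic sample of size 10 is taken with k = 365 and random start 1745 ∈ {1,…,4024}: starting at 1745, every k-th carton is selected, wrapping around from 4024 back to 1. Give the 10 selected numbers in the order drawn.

1745, 2110, 2475, 2840, 3205, 3570, 3935, 276, 641, 1006

Selection 1: 1745
Selection 2: 1745 + 365 = 2110
Selection 3: 2110 + 365 = 2475
Selection 4: 2475 + 365 = 2840
Selection 5: 2840 + 365 = 3205
Selection 6: 3205 + 365 = 3570
Selection 7: 3570 + 365 = 3935
Selection 8: 3935 + 365 = 4300 → 4300 − 4024 = 276
Selection 9: 276 + 365 = 641
Selection 10: 641 + 365 = 1006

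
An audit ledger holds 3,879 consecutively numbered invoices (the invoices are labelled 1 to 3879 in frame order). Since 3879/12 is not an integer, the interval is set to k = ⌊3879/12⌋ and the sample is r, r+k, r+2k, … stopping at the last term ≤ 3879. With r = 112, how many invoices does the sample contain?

k = ⌊3879/12⌋ = 323
Achieved size = ⌊(3879 − 112)/323⌋ + 1 = ⌊3767/323⌋ + 1 = 11 + 1 = 12
(last selection: 112 + 11×323 = 3665 ≤ 3879; next would be 3988 > 3879)

12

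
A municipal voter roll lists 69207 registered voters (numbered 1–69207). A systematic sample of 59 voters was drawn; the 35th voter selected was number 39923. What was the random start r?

k = 69207/59 = 1173
r = 39923 − (35−1)×1173 = 39923 − 39882 = 41

41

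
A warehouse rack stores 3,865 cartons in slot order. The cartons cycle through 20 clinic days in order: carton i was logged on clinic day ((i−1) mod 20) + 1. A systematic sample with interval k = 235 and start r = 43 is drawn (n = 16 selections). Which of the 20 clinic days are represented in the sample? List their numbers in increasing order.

Consecutive selections differ by k = 235, so their clinic day numbers differ by 235 mod 20 = 15.
gcd(235, 20) = 5, so the sample visits 20/5 = 4 distinct residues mod 20.
Start 43 is clinic day 3; the clinic days hit are 3, 8, 13, 18.

3, 8, 13, 18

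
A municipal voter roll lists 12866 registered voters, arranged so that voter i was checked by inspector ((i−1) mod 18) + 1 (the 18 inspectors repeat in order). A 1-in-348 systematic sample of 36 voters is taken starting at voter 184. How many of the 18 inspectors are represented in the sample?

Consecutive selections differ by k = 348, so their inspector numbers differ by 348 mod 18 = 6.
gcd(348, 18) = 6, so the sample visits 18/6 = 3 distinct residues mod 18.
Start 184 is inspector 4; the inspectors hit are 4, 10, 16.

3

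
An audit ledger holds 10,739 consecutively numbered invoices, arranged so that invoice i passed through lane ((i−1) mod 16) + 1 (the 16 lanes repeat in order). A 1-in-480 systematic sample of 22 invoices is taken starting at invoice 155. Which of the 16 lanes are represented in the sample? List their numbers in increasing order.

Consecutive selections differ by k = 480, so their lane numbers differ by 480 mod 16 = 0.
gcd(480, 16) = 16, so the sample visits 16/16 = 1 distinct residues mod 16.
Start 155 is lane 11; the lanes hit are 11.

11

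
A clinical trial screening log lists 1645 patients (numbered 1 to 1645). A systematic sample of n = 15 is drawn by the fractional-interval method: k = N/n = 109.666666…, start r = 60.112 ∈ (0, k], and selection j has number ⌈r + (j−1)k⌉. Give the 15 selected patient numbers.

61, 170, 280, 390, 499, 609, 719, 828, 938, 1048, 1157, 1267, 1377, 1486, 1596

j=1: r + 0k = 60.112 → ⌈·⌉ = 61
j=2: r + 1k = 169.778666… → ⌈·⌉ = 170
j=3: r + 2k = 279.445333… → ⌈·⌉ = 280
j=4: r + 3k = 389.112 → ⌈·⌉ = 390
j=5: r + 4k = 498.778666… → ⌈·⌉ = 499
j=6: r + 5k = 608.445333… → ⌈·⌉ = 609
j=7: r + 6k = 718.112 → ⌈·⌉ = 719
j=8: r + 7k = 827.778666… → ⌈·⌉ = 828
j=9: r + 8k = 937.445333… → ⌈·⌉ = 938
j=10: r + 9k = 1047.112 → ⌈·⌉ = 1048
j=11: r + 10k = 1156.778666… → ⌈·⌉ = 1157
j=12: r + 11k = 1266.445333… → ⌈·⌉ = 1267
j=13: r + 12k = 1376.112 → ⌈·⌉ = 1377
j=14: r + 13k = 1485.778666… → ⌈·⌉ = 1486
j=15: r + 14k = 1595.445333… → ⌈·⌉ = 1596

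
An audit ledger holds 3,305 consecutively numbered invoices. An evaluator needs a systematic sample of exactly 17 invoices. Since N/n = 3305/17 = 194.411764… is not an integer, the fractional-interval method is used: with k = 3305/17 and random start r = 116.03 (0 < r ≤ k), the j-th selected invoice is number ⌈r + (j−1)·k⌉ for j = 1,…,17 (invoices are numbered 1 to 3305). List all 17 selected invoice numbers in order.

117, 311, 505, 700, 894, 1089, 1283, 1477, 1672, 1866, 2061, 2255, 2449, 2644, 2838, 3033, 3227

j=1: r + 0k = 116.03 → ⌈·⌉ = 117
j=2: r + 1k = 310.441764… → ⌈·⌉ = 311
j=3: r + 2k = 504.853529… → ⌈·⌉ = 505
j=4: r + 3k = 699.265294… → ⌈·⌉ = 700
j=5: r + 4k = 893.677058… → ⌈·⌉ = 894
j=6: r + 5k = 1088.088823… → ⌈·⌉ = 1089
j=7: r + 6k = 1282.500588… → ⌈·⌉ = 1283
j=8: r + 7k = 1476.912352… → ⌈·⌉ = 1477
j=9: r + 8k = 1671.324117… → ⌈·⌉ = 1672
j=10: r + 9k = 1865.735882… → ⌈·⌉ = 1866
j=11: r + 10k = 2060.147647… → ⌈·⌉ = 2061
j=12: r + 11k = 2254.559411… → ⌈·⌉ = 2255
j=13: r + 12k = 2448.971176… → ⌈·⌉ = 2449
j=14: r + 13k = 2643.382941… → ⌈·⌉ = 2644
j=15: r + 14k = 2837.794705… → ⌈·⌉ = 2838
j=16: r + 15k = 3032.206470… → ⌈·⌉ = 3033
j=17: r + 16k = 3226.618235… → ⌈·⌉ = 3227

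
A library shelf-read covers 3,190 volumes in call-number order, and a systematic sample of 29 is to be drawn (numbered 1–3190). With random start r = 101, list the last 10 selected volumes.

2191, 2301, 2411, 2521, 2631, 2741, 2851, 2961, 3071, 3181

k = N/n = 3190/29 = 110
20th selection = 101 + 19×110 = 2191
21st: 2191 + 110 = 2301
22nd: 2301 + 110 = 2411
23rd: 2411 + 110 = 2521
24th: 2521 + 110 = 2631
25th: 2631 + 110 = 2741
26th: 2741 + 110 = 2851
27th: 2851 + 110 = 2961
28th: 2961 + 110 = 3071
29th: 3071 + 110 = 3181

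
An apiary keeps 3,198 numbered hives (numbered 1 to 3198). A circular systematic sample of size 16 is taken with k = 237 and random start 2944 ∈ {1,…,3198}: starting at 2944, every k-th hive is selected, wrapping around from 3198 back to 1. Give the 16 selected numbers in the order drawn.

Selection 1: 2944
Selection 2: 2944 + 237 = 3181
Selection 3: 3181 + 237 = 3418 → 3418 − 3198 = 220
Selection 4: 220 + 237 = 457
Selection 5: 457 + 237 = 694
Selection 6: 694 + 237 = 931
Selection 7: 931 + 237 = 1168
Selection 8: 1168 + 237 = 1405
Selection 9: 1405 + 237 = 1642
Selection 10: 1642 + 237 = 1879
Selection 11: 1879 + 237 = 2116
Selection 12: 2116 + 237 = 2353
Selection 13: 2353 + 237 = 2590
Selection 14: 2590 + 237 = 2827
Selection 15: 2827 + 237 = 3064
Selection 16: 3064 + 237 = 3301 → 3301 − 3198 = 103

2944, 3181, 220, 457, 694, 931, 1168, 1405, 1642, 1879, 2116, 2353, 2590, 2827, 3064, 103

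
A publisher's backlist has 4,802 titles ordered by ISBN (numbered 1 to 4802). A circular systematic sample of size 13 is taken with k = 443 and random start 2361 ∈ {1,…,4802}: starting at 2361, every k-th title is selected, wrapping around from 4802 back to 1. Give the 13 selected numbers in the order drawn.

2361, 2804, 3247, 3690, 4133, 4576, 217, 660, 1103, 1546, 1989, 2432, 2875

Selection 1: 2361
Selection 2: 2361 + 443 = 2804
Selection 3: 2804 + 443 = 3247
Selection 4: 3247 + 443 = 3690
Selection 5: 3690 + 443 = 4133
Selection 6: 4133 + 443 = 4576
Selection 7: 4576 + 443 = 5019 → 5019 − 4802 = 217
Selection 8: 217 + 443 = 660
Selection 9: 660 + 443 = 1103
Selection 10: 1103 + 443 = 1546
Selection 11: 1546 + 443 = 1989
Selection 12: 1989 + 443 = 2432
Selection 13: 2432 + 443 = 2875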